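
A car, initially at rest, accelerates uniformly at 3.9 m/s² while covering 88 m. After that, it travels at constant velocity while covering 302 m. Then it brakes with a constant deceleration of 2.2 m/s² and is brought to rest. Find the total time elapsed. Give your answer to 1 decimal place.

30.2 s

Phase 1 (accelerating): v₀ = 0 m/s, a = 3.9 m/s².
v² = v₀² + 2aΔx = 0² + 2·3.9·88 = 686 → v = 26.2 m/s
t = (v − v₀)/a = (26.2 − 0)/3.9 = 6.72 s

Phase 2 (constant speed): v₀ = 26.2 m/s, a = 0 m/s².
Constant speed: t = d/v = 302/26.2 = 11.5 s

Phase 3 (decelerating): v₀ = 26.2 m/s, a = -2.2 m/s².
v = v₀ + at → t = (0 − 26.2) / -2.2 = 11.9 s
v² = v₀² + 2aΔx → Δx = (0² − 26.2²)/(2·-2.2) = 156 m
Total time = 6.72 + 11.5 + 11.9 = 30.2 s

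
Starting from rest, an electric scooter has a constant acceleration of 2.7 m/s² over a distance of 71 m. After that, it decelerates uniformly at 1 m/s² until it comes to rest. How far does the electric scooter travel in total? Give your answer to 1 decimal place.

Phase 1 (accelerating): v₀ = 0 m/s, a = 2.7 m/s².
v² = v₀² + 2aΔx = 0² + 2·2.7·71 = 383 → v = 19.6 m/s
t = (v − v₀)/a = (19.6 − 0)/2.7 = 7.25 s

Phase 2 (decelerating): v₀ = 19.6 m/s, a = -1 m/s².
v = v₀ + at → t = (0 − 19.6) / -1 = 19.6 s
v² = v₀² + 2aΔx → Δx = (0² − 19.6²)/(2·-1) = 192 m
Total distance = 71.0 + 192 = 263 m

262.7 m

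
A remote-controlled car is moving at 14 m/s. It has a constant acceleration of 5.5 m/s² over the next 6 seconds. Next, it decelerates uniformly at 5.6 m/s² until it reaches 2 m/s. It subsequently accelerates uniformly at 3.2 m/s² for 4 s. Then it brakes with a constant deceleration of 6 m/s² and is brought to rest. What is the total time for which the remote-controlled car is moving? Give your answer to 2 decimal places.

Phase 1 (accelerating): v₀ = 14.0 m/s, a = 5.5 m/s².
v = v₀ + at = 14.0 + (5.5)(6) = 47.0 m/s
Δx = v₀t + ½at² = 14.0·6 + 0.5·5.5·6² = 183 m

Phase 2 (decelerating): v₀ = 47.0 m/s, a = -5.6 m/s².
v = v₀ + at → t = (2 − 47.0) / -5.6 = 8.04 s
v² = v₀² + 2aΔx → Δx = (2² − 47.0²)/(2·-5.6) = 197 m

Phase 3 (accelerating): v₀ = 2.00 m/s, a = 3.2 m/s².
v = v₀ + at = 2.00 + (3.2)(4) = 14.8 m/s
Δx = v₀t + ½at² = 2.00·4 + 0.5·3.2·4² = 33.6 m

Phase 4 (decelerating): v₀ = 14.8 m/s, a = -6 m/s².
v = v₀ + at → t = (0 − 14.8) / -6 = 2.47 s
v² = v₀² + 2aΔx → Δx = (0² − 14.8²)/(2·-6) = 18.3 m
Total time = 6.00 + 8.04 + 4.00 + 2.47 = 20.5 s

20.50 s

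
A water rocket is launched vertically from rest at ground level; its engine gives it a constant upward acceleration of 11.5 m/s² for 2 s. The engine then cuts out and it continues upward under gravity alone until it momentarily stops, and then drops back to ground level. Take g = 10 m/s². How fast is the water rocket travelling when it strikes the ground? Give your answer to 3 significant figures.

Phase 1 (powered ascent): v₀ = 0 m/s, a = 11.5 m/s².
v = v₀ + at = 0 + (11.5)(2) = 23.0 m/s
Δx = v₀t + ½at² = 0·2 + 0.5·11.5·2² = 23.0 m

Phase 2 (coasting upward): v₀ = 23.0 m/s, a = -10 m/s².
v = v₀ + at → t = (0 − 23.0) / -10 = 2.30 s
v² = v₀² + 2aΔx → Δx = (0² − 23.0²)/(2·-10) = 26.4 m

Phase 3 (free fall): v₀ = 0 m/s, a = -10 m/s².
Falls 49.5 m from rest: t = √(2·49.5/10) = 3.14 s; v = g·t = 31.4 m/s.
Impact speed = 31.4 m/s

31.4 m/s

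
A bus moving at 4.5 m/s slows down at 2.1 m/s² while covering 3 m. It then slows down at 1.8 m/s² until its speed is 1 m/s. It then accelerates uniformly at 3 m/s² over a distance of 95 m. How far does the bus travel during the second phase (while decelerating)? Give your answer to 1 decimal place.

1.8 m

Phase 1 (decelerating): v₀ = 4.50 m/s, a = -2.1 m/s².
v² = v₀² + 2aΔx = 4.50² + 2·-2.1·3 = 7.65 → v = 2.77 m/s
t = (v − v₀)/a = (2.77 − 4.50)/-2.1 = 0.826 s

Phase 2 (decelerating): v₀ = 2.77 m/s, a = -1.8 m/s².
v = v₀ + at → t = (1 − 2.77) / -1.8 = 0.981 s
v² = v₀² + 2aΔx → Δx = (1² − 2.77²)/(2·-1.8) = 1.85 m
Distance in phase 2 = 1.85 m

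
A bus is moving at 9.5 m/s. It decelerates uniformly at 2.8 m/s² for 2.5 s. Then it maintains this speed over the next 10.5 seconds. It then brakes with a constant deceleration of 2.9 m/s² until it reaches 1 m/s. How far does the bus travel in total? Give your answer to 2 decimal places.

42.16 m

Phase 1 (decelerating): v₀ = 9.50 m/s, a = -2.8 m/s².
v = v₀ + at = 9.50 + (-2.8)(2.5) = 2.50 m/s
Δx = v₀t + ½at² = 9.50·2.5 + 0.5·-2.8·2.5² = 15.0 m

Phase 2 (constant speed): v₀ = 2.50 m/s, a = 0 m/s².
v = v₀ + at = 2.50 + (0)(10.5) = 2.50 m/s
Δx = v₀t + ½at² = 2.50·10.5 + 0.5·0·10.5² = 26.2 m

Phase 3 (decelerating): v₀ = 2.50 m/s, a = -2.9 m/s².
v = v₀ + at → t = (1 − 2.50) / -2.9 = 0.517 s
v² = v₀² + 2aΔx → Δx = (1² − 2.50²)/(2·-2.9) = 0.905 m
Total distance = 15.0 + 26.2 + 0.905 = 42.2 m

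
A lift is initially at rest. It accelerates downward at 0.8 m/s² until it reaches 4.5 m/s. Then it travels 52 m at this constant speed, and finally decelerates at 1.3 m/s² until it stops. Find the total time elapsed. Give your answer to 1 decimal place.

Phase 1 (accelerating): v₀ = 0 m/s, a = 0.8 m/s².
v = v₀ + at → t = (4.5 − 0) / 0.8 = 5.62 s
v² = v₀² + 2aΔx → Δx = (4.5² − 0²)/(2·0.8) = 12.7 m

Phase 2 (constant speed): v₀ = 4.50 m/s, a = 0 m/s².
Constant speed: t = d/v = 52/4.50 = 11.6 s

Phase 3 (decelerating): v₀ = 4.50 m/s, a = -1.3 m/s².
v = v₀ + at → t = (0 − 4.50) / -1.3 = 3.46 s
v² = v₀² + 2aΔx → Δx = (0² − 4.50²)/(2·-1.3) = 7.79 m
Total time = 5.62 + 11.6 + 3.46 = 20.6 s

20.6 s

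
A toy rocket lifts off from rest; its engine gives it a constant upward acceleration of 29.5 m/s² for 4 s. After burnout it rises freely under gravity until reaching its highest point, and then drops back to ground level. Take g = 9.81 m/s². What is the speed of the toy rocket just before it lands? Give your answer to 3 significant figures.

Phase 1 (powered ascent): v₀ = 0 m/s, a = 29.5 m/s².
v = v₀ + at = 0 + (29.5)(4) = 118 m/s
Δx = v₀t + ½at² = 0·4 + 0.5·29.5·4² = 236 m

Phase 2 (coasting upward): v₀ = 118 m/s, a = -9.81 m/s².
v = v₀ + at → t = (0 − 118) / -9.81 = 12.0 s
v² = v₀² + 2aΔx → Δx = (0² − 118²)/(2·-9.81) = 710 m

Phase 3 (free fall): v₀ = 0 m/s, a = -9.81 m/s².
Falls 946 m from rest: t = √(2·946/9.81) = 13.9 s; v = g·t = 136 m/s.
Impact speed = 136 m/s

136 m/s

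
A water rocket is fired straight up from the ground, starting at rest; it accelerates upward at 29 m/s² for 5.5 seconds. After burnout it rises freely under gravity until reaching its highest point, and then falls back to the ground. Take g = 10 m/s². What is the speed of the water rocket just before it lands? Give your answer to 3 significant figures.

Phase 1 (powered ascent): v₀ = 0 m/s, a = 29 m/s².
v = v₀ + at = 0 + (29)(5.5) = 160 m/s
Δx = v₀t + ½at² = 0·5.5 + 0.5·29·5.5² = 439 m

Phase 2 (coasting upward): v₀ = 160 m/s, a = -10 m/s².
v = v₀ + at → t = (0 − 160) / -10 = 15.9 s
v² = v₀² + 2aΔx → Δx = (0² − 160²)/(2·-10) = 1270 m

Phase 3 (free fall): v₀ = 0 m/s, a = -10 m/s².
Falls 1710 m from rest: t = √(2·1710/10) = 18.5 s; v = g·t = 185 m/s.
Impact speed = 185 m/s

185 m/s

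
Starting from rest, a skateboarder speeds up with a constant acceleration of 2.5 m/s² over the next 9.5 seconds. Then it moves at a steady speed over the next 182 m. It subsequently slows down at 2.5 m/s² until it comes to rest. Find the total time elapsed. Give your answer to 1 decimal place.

Phase 1 (accelerating): v₀ = 0 m/s, a = 2.5 m/s².
v = v₀ + at = 0 + (2.5)(9.5) = 23.8 m/s
Δx = v₀t + ½at² = 0·9.5 + 0.5·2.5·9.5² = 113 m

Phase 2 (constant speed): v₀ = 23.8 m/s, a = 0 m/s².
Constant speed: t = d/v = 182/23.8 = 7.66 s

Phase 3 (decelerating): v₀ = 23.8 m/s, a = -2.5 m/s².
v = v₀ + at → t = (0 − 23.8) / -2.5 = 9.50 s
v² = v₀² + 2aΔx → Δx = (0² − 23.8²)/(2·-2.5) = 113 m
Total time = 9.50 + 7.66 + 9.50 = 26.7 s

26.7 s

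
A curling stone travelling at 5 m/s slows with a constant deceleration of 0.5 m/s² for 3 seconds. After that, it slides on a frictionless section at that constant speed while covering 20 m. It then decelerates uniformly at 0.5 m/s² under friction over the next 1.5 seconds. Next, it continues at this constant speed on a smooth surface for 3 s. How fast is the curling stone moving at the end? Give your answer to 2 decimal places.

2.75 m/s

Phase 1 (decelerating): v₀ = 5.00 m/s, a = -0.5 m/s².
v = v₀ + at = 5.00 + (-0.5)(3) = 3.50 m/s
Δx = v₀t + ½at² = 5.00·3 + 0.5·-0.5·3² = 12.8 m

Phase 2 (constant speed): v₀ = 3.50 m/s, a = 0 m/s².
Constant speed: t = d/v = 20/3.50 = 5.71 s

Phase 3 (decelerating): v₀ = 3.50 m/s, a = -0.5 m/s².
v = v₀ + at = 3.50 + (-0.5)(1.5) = 2.75 m/s
Δx = v₀t + ½at² = 3.50·1.5 + 0.5·-0.5·1.5² = 4.69 m

Phase 4 (constant speed): v₀ = 2.75 m/s, a = 0 m/s².
v = v₀ + at = 2.75 + (0)(3) = 2.75 m/s
Δx = v₀t + ½at² = 2.75·3 + 0.5·0·3² = 8.25 m
Final speed = 2.75 m/s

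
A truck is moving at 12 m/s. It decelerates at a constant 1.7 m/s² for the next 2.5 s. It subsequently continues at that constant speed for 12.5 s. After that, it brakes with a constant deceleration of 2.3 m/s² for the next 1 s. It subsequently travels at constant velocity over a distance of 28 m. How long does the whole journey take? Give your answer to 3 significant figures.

Phase 1 (decelerating): v₀ = 12.0 m/s, a = -1.7 m/s².
v = v₀ + at = 12.0 + (-1.7)(2.5) = 7.75 m/s
Δx = v₀t + ½at² = 12.0·2.5 + 0.5·-1.7·2.5² = 24.7 m

Phase 2 (constant speed): v₀ = 7.75 m/s, a = 0 m/s².
v = v₀ + at = 7.75 + (0)(12.5) = 7.75 m/s
Δx = v₀t + ½at² = 7.75·12.5 + 0.5·0·12.5² = 96.9 m

Phase 3 (decelerating): v₀ = 7.75 m/s, a = -2.3 m/s².
v = v₀ + at = 7.75 + (-2.3)(1) = 5.45 m/s
Δx = v₀t + ½at² = 7.75·1 + 0.5·-2.3·1² = 6.60 m

Phase 4 (constant speed): v₀ = 5.45 m/s, a = 0 m/s².
Constant speed: t = d/v = 28/5.45 = 5.14 s
Total time = 2.50 + 12.5 + 1.00 + 5.14 = 21.1 s

21.1 s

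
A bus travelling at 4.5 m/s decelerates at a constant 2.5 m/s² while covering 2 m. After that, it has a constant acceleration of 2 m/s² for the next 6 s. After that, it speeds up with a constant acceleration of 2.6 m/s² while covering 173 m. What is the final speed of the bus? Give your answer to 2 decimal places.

Phase 1 (decelerating): v₀ = 4.50 m/s, a = -2.5 m/s².
v² = v₀² + 2aΔx = 4.50² + 2·-2.5·2 = 10.2 → v = 3.20 m/s
t = (v − v₀)/a = (3.20 − 4.50)/-2.5 = 0.519 s

Phase 2 (accelerating): v₀ = 3.20 m/s, a = 2 m/s².
v = v₀ + at = 3.20 + (2)(6) = 15.2 m/s
Δx = v₀t + ½at² = 3.20·6 + 0.5·2·6² = 55.2 m

Phase 3 (accelerating): v₀ = 15.2 m/s, a = 2.6 m/s².
v² = v₀² + 2aΔx = 15.2² + 2·2.6·173 = 1130 → v = 33.6 m/s
t = (v − v₀)/a = (33.6 − 15.2)/2.6 = 7.09 s
Final speed = 33.6 m/s

33.63 m/s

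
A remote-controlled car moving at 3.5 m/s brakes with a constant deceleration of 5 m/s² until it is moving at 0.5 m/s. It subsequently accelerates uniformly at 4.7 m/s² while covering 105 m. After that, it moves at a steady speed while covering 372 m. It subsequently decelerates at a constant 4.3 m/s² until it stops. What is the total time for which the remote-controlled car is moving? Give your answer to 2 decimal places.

Phase 1 (decelerating): v₀ = 3.50 m/s, a = -5 m/s².
v = v₀ + at → t = (0.5 − 3.50) / -5 = 0.600 s
v² = v₀² + 2aΔx → Δx = (0.5² − 3.50²)/(2·-5) = 1.20 m

Phase 2 (accelerating): v₀ = 0.500 m/s, a = 4.7 m/s².
v² = v₀² + 2aΔx = 0.500² + 2·4.7·105 = 987 → v = 31.4 m/s
t = (v − v₀)/a = (31.4 − 0.500)/4.7 = 6.58 s

Phase 3 (constant speed): v₀ = 31.4 m/s, a = 0 m/s².
Constant speed: t = d/v = 372/31.4 = 11.8 s

Phase 4 (decelerating): v₀ = 31.4 m/s, a = -4.3 m/s².
v = v₀ + at → t = (0 − 31.4) / -4.3 = 7.31 s
v² = v₀² + 2aΔx → Δx = (0² − 31.4²)/(2·-4.3) = 115 m
Total time = 0.600 + 6.58 + 11.8 + 7.31 = 26.3 s

26.33 s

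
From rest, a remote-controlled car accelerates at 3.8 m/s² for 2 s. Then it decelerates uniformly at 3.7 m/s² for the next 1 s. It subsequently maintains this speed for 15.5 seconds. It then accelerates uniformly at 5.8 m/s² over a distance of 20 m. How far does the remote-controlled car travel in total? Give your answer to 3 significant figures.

93.8 m

Phase 1 (accelerating): v₀ = 0 m/s, a = 3.8 m/s².
v = v₀ + at = 0 + (3.8)(2) = 7.60 m/s
Δx = v₀t + ½at² = 0·2 + 0.5·3.8·2² = 7.60 m

Phase 2 (decelerating): v₀ = 7.60 m/s, a = -3.7 m/s².
v = v₀ + at = 7.60 + (-3.7)(1) = 3.90 m/s
Δx = v₀t + ½at² = 7.60·1 + 0.5·-3.7·1² = 5.75 m

Phase 3 (constant speed): v₀ = 3.90 m/s, a = 0 m/s².
v = v₀ + at = 3.90 + (0)(15.5) = 3.90 m/s
Δx = v₀t + ½at² = 3.90·15.5 + 0.5·0·15.5² = 60.4 m

Phase 4 (accelerating): v₀ = 3.90 m/s, a = 5.8 m/s².
v² = v₀² + 2aΔx = 3.90² + 2·5.8·20 = 247 → v = 15.7 m/s
t = (v − v₀)/a = (15.7 − 3.90)/5.8 = 2.04 s
Total distance = 7.60 + 5.75 + 60.4 + 20.0 = 93.8 m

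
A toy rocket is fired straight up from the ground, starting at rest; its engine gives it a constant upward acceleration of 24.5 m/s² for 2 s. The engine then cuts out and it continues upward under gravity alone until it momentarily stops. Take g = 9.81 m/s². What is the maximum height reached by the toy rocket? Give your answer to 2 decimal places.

171.38 m

Phase 1 (powered ascent): v₀ = 0 m/s, a = 24.5 m/s².
v = v₀ + at = 0 + (24.5)(2) = 49.0 m/s
Δx = v₀t + ½at² = 0·2 + 0.5·24.5·2² = 49.0 m

Phase 2 (coasting upward): v₀ = 49.0 m/s, a = -9.81 m/s².
v = v₀ + at → t = (0 − 49.0) / -9.81 = 4.99 s
v² = v₀² + 2aΔx → Δx = (0² − 49.0²)/(2·-9.81) = 122 m
Maximum height = 49.0 + 122 = 171 m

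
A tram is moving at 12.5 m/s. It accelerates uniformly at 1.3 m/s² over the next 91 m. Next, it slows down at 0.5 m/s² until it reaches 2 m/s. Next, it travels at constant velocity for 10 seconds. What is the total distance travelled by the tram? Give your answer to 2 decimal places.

Phase 1 (accelerating): v₀ = 12.5 m/s, a = 1.3 m/s².
v² = v₀² + 2aΔx = 12.5² + 2·1.3·91 = 393 → v = 19.8 m/s
t = (v − v₀)/a = (19.8 − 12.5)/1.3 = 5.63 s

Phase 2 (decelerating): v₀ = 19.8 m/s, a = -0.5 m/s².
v = v₀ + at → t = (2 − 19.8) / -0.5 = 35.6 s
v² = v₀² + 2aΔx → Δx = (2² − 19.8²)/(2·-0.5) = 389 m

Phase 3 (constant speed): v₀ = 2.00 m/s, a = 0 m/s².
v = v₀ + at = 2.00 + (0)(10) = 2.00 m/s
Δx = v₀t + ½at² = 2.00·10 + 0.5·0·10² = 20.0 m
Total distance = 91.0 + 389 + 20.0 = 500 m

499.85 m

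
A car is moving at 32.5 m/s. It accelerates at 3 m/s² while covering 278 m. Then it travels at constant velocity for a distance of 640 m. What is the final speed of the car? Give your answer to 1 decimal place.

52.2 m/s

Phase 1 (accelerating): v₀ = 32.5 m/s, a = 3 m/s².
v² = v₀² + 2aΔx = 32.5² + 2·3·278 = 2720 → v = 52.2 m/s
t = (v − v₀)/a = (52.2 − 32.5)/3 = 6.56 s

Phase 2 (constant speed): v₀ = 52.2 m/s, a = 0 m/s².
Constant speed: t = d/v = 640/52.2 = 12.3 s
Final speed = 52.2 m/s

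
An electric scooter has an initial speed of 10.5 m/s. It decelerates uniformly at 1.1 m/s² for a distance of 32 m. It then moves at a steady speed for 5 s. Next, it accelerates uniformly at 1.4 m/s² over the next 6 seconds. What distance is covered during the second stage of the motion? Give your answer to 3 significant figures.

Phase 1 (decelerating): v₀ = 10.5 m/s, a = -1.1 m/s².
v² = v₀² + 2aΔx = 10.5² + 2·-1.1·32 = 39.8 → v = 6.31 m/s
t = (v − v₀)/a = (6.31 − 10.5)/-1.1 = 3.81 s

Phase 2 (constant speed): v₀ = 6.31 m/s, a = 0 m/s².
v = v₀ + at = 6.31 + (0)(5) = 6.31 m/s
Δx = v₀t + ½at² = 6.31·5 + 0.5·0·5² = 31.6 m
Distance in phase 2 = 31.6 m

31.6 m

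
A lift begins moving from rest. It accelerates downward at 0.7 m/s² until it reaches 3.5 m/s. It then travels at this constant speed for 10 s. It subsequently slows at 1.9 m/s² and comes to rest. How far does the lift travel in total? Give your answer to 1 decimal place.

Phase 1 (accelerating): v₀ = 0 m/s, a = 0.7 m/s².
v = v₀ + at → t = (3.5 − 0) / 0.7 = 5.00 s
v² = v₀² + 2aΔx → Δx = (3.5² − 0²)/(2·0.7) = 8.75 m

Phase 2 (constant speed): v₀ = 3.50 m/s, a = 0 m/s².
v = v₀ + at = 3.50 + (0)(10) = 3.50 m/s
Δx = v₀t + ½at² = 3.50·10 + 0.5·0·10² = 35.0 m

Phase 3 (decelerating): v₀ = 3.50 m/s, a = -1.9 m/s².
v = v₀ + at → t = (0 − 3.50) / -1.9 = 1.84 s
v² = v₀² + 2aΔx → Δx = (0² − 3.50²)/(2·-1.9) = 3.22 m
Total distance = 8.75 + 35.0 + 3.22 = 47.0 m

47.0 m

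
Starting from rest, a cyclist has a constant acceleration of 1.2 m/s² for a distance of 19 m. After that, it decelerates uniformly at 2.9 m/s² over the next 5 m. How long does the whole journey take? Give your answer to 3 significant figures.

Phase 1 (accelerating): v₀ = 0 m/s, a = 1.2 m/s².
v² = v₀² + 2aΔx = 0² + 2·1.2·19 = 45.6 → v = 6.75 m/s
t = (v − v₀)/a = (6.75 − 0)/1.2 = 5.63 s

Phase 2 (decelerating): v₀ = 6.75 m/s, a = -2.9 m/s².
v² = v₀² + 2aΔx = 6.75² + 2·-2.9·5 = 16.6 → v = 4.07 m/s
t = (v − v₀)/a = (4.07 − 6.75)/-2.9 = 0.924 s
Total time = 5.63 + 0.924 = 6.55 s

6.55 s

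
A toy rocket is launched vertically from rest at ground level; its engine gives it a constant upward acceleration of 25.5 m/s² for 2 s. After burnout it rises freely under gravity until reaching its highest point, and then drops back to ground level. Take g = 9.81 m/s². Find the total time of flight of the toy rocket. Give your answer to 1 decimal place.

13.3 s

Phase 1 (powered ascent): v₀ = 0 m/s, a = 25.5 m/s².
v = v₀ + at = 0 + (25.5)(2) = 51.0 m/s
Δx = v₀t + ½at² = 0·2 + 0.5·25.5·2² = 51.0 m

Phase 2 (coasting upward): v₀ = 51.0 m/s, a = -9.81 m/s².
v = v₀ + at → t = (0 − 51.0) / -9.81 = 5.20 s
v² = v₀² + 2aΔx → Δx = (0² − 51.0²)/(2·-9.81) = 133 m

Phase 3 (free fall): v₀ = 0 m/s, a = -9.81 m/s².
Falls 184 m from rest: t = √(2·184/9.81) = 6.12 s; v = g·t = 60.0 m/s.
Total time = 2.00 + 5.20 + 6.12 = 13.3 s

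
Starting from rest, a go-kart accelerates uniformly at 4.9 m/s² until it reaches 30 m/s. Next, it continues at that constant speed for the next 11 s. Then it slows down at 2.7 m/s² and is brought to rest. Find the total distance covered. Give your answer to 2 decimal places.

588.50 m

Phase 1 (accelerating): v₀ = 0 m/s, a = 4.9 m/s².
v = v₀ + at → t = (30 − 0) / 4.9 = 6.12 s
v² = v₀² + 2aΔx → Δx = (30² − 0²)/(2·4.9) = 91.8 m

Phase 2 (constant speed): v₀ = 30.0 m/s, a = 0 m/s².
v = v₀ + at = 30.0 + (0)(11) = 30.0 m/s
Δx = v₀t + ½at² = 30.0·11 + 0.5·0·11² = 330 m

Phase 3 (decelerating): v₀ = 30.0 m/s, a = -2.7 m/s².
v = v₀ + at → t = (0 − 30.0) / -2.7 = 11.1 s
v² = v₀² + 2aΔx → Δx = (0² − 30.0²)/(2·-2.7) = 167 m
Total distance = 91.8 + 330 + 167 = 589 m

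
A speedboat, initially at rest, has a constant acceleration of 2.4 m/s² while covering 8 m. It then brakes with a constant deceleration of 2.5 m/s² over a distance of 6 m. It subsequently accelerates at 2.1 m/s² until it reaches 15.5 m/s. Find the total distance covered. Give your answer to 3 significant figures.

69.2 m

Phase 1 (accelerating): v₀ = 0 m/s, a = 2.4 m/s².
v² = v₀² + 2aΔx = 0² + 2·2.4·8 = 38.4 → v = 6.20 m/s
t = (v − v₀)/a = (6.20 − 0)/2.4 = 2.58 s

Phase 2 (decelerating): v₀ = 6.20 m/s, a = -2.5 m/s².
v² = v₀² + 2aΔx = 6.20² + 2·-2.5·6 = 8.40 → v = 2.90 m/s
t = (v − v₀)/a = (2.90 − 6.20)/-2.5 = 1.32 s

Phase 3 (accelerating): v₀ = 2.90 m/s, a = 2.1 m/s².
v = v₀ + at → t = (15.5 − 2.90) / 2.1 = 6.00 s
v² = v₀² + 2aΔx → Δx = (15.5² − 2.90²)/(2·2.1) = 55.2 m
Total distance = 8.00 + 6.00 + 55.2 = 69.2 m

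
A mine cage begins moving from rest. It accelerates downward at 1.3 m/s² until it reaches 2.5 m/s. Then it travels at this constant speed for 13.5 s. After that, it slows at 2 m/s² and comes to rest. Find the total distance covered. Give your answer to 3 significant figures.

Phase 1 (accelerating): v₀ = 0 m/s, a = 1.3 m/s².
v = v₀ + at → t = (2.5 − 0) / 1.3 = 1.92 s
v² = v₀² + 2aΔx → Δx = (2.5² − 0²)/(2·1.3) = 2.40 m

Phase 2 (constant speed): v₀ = 2.50 m/s, a = 0 m/s².
v = v₀ + at = 2.50 + (0)(13.5) = 2.50 m/s
Δx = v₀t + ½at² = 2.50·13.5 + 0.5·0·13.5² = 33.8 m

Phase 3 (decelerating): v₀ = 2.50 m/s, a = -2 m/s².
v = v₀ + at → t = (0 − 2.50) / -2 = 1.25 s
v² = v₀² + 2aΔx → Δx = (0² − 2.50²)/(2·-2) = 1.56 m
Total distance = 2.40 + 33.8 + 1.56 = 37.7 m

37.7 m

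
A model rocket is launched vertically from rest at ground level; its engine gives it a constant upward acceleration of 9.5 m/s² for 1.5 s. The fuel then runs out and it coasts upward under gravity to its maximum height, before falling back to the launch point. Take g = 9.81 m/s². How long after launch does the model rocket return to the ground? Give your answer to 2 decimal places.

Phase 1 (powered ascent): v₀ = 0 m/s, a = 9.5 m/s².
v = v₀ + at = 0 + (9.5)(1.5) = 14.2 m/s
Δx = v₀t + ½at² = 0·1.5 + 0.5·9.5·1.5² = 10.7 m

Phase 2 (coasting upward): v₀ = 14.2 m/s, a = -9.81 m/s².
v = v₀ + at → t = (0 − 14.2) / -9.81 = 1.45 s
v² = v₀² + 2aΔx → Δx = (0² − 14.2²)/(2·-9.81) = 10.3 m

Phase 3 (free fall): v₀ = 0 m/s, a = -9.81 m/s².
Falls 21.0 m from rest: t = √(2·21.0/9.81) = 2.07 s; v = g·t = 20.3 m/s.
Total time = 1.50 + 1.45 + 2.07 = 5.02 s

5.02 s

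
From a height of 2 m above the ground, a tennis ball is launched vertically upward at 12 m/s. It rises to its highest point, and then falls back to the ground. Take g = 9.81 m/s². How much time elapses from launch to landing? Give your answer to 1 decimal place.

Phase 1 (rising): v₀ = 12.0 m/s, a = -9.81 m/s².
v = v₀ + at → t = (0 − 12.0) / -9.81 = 1.22 s
v² = v₀² + 2aΔx → Δx = (0² − 12.0²)/(2·-9.81) = 7.34 m

Phase 2 (falling): v₀ = 0 m/s, a = -9.81 m/s².
Falls 9.34 m from rest: t = √(2·9.34/9.81) = 1.38 s; v = g·t = 13.5 m/s.
Total time = 1.22 + 1.38 = 2.60 s

2.6 s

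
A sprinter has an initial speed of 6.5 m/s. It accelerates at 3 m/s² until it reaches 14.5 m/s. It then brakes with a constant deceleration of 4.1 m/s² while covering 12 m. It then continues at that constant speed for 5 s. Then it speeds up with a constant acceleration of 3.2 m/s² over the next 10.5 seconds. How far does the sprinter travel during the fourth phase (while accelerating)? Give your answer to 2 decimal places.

Phase 1 (accelerating): v₀ = 6.50 m/s, a = 3 m/s².
v = v₀ + at → t = (14.5 − 6.50) / 3 = 2.67 s
v² = v₀² + 2aΔx → Δx = (14.5² − 6.50²)/(2·3) = 28.0 m

Phase 2 (decelerating): v₀ = 14.5 m/s, a = -4.1 m/s².
v² = v₀² + 2aΔx = 14.5² + 2·-4.1·12 = 112 → v = 10.6 m/s
t = (v − v₀)/a = (10.6 − 14.5)/-4.1 = 0.957 s

Phase 3 (constant speed): v₀ = 10.6 m/s, a = 0 m/s².
v = v₀ + at = 10.6 + (0)(5) = 10.6 m/s
Δx = v₀t + ½at² = 10.6·5 + 0.5·0·5² = 52.9 m

Phase 4 (accelerating): v₀ = 10.6 m/s, a = 3.2 m/s².
v = v₀ + at = 10.6 + (3.2)(10.5) = 44.2 m/s
Δx = v₀t + ½at² = 10.6·10.5 + 0.5·3.2·10.5² = 287 m
Distance in phase 4 = 287 m

287.45 m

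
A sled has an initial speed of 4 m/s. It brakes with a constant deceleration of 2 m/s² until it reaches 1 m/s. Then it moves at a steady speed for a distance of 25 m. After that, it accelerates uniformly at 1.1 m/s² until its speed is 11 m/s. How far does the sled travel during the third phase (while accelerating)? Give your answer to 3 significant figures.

54.5 m

Phase 1 (decelerating): v₀ = 4.00 m/s, a = -2 m/s².
v = v₀ + at → t = (1 − 4.00) / -2 = 1.50 s
v² = v₀² + 2aΔx → Δx = (1² − 4.00²)/(2·-2) = 3.75 m

Phase 2 (constant speed): v₀ = 1.00 m/s, a = 0 m/s².
Constant speed: t = d/v = 25/1.00 = 25.0 s

Phase 3 (accelerating): v₀ = 1.00 m/s, a = 1.1 m/s².
v = v₀ + at → t = (11 − 1.00) / 1.1 = 9.09 s
v² = v₀² + 2aΔx → Δx = (11² − 1.00²)/(2·1.1) = 54.5 m
Distance in phase 3 = 54.5 m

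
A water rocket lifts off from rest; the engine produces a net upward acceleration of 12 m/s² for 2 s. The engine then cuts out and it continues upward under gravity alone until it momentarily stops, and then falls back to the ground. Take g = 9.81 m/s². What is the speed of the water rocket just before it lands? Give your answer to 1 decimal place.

Phase 1 (powered ascent): v₀ = 0 m/s, a = 12 m/s².
v = v₀ + at = 0 + (12)(2) = 24.0 m/s
Δx = v₀t + ½at² = 0·2 + 0.5·12·2² = 24.0 m

Phase 2 (coasting upward): v₀ = 24.0 m/s, a = -9.81 m/s².
v = v₀ + at → t = (0 − 24.0) / -9.81 = 2.45 s
v² = v₀² + 2aΔx → Δx = (0² − 24.0²)/(2·-9.81) = 29.4 m

Phase 3 (free fall): v₀ = 0 m/s, a = -9.81 m/s².
Falls 53.4 m from rest: t = √(2·53.4/9.81) = 3.30 s; v = g·t = 32.4 m/s.
Impact speed = 32.4 m/s

32.4 m/s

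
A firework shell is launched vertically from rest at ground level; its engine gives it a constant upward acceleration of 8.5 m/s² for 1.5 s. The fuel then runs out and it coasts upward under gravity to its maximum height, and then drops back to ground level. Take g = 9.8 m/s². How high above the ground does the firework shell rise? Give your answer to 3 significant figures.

Phase 1 (powered ascent): v₀ = 0 m/s, a = 8.5 m/s².
v = v₀ + at = 0 + (8.5)(1.5) = 12.8 m/s
Δx = v₀t + ½at² = 0·1.5 + 0.5·8.5·1.5² = 9.56 m

Phase 2 (coasting upward): v₀ = 12.8 m/s, a = -9.8 m/s².
v = v₀ + at → t = (0 − 12.8) / -9.8 = 1.30 s
v² = v₀² + 2aΔx → Δx = (0² − 12.8²)/(2·-9.8) = 8.29 m
Maximum height = 9.56 + 8.29 = 17.9 m

17.9 m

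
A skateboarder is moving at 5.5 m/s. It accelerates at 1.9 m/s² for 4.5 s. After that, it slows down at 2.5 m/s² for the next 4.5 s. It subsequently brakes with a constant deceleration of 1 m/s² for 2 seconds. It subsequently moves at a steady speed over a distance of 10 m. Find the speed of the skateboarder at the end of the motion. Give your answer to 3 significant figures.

0.800 m/s

Phase 1 (accelerating): v₀ = 5.50 m/s, a = 1.9 m/s².
v = v₀ + at = 5.50 + (1.9)(4.5) = 14.0 m/s
Δx = v₀t + ½at² = 5.50·4.5 + 0.5·1.9·4.5² = 44.0 m

Phase 2 (decelerating): v₀ = 14.0 m/s, a = -2.5 m/s².
v = v₀ + at = 14.0 + (-2.5)(4.5) = 2.80 m/s
Δx = v₀t + ½at² = 14.0·4.5 + 0.5·-2.5·4.5² = 37.9 m

Phase 3 (decelerating): v₀ = 2.80 m/s, a = -1 m/s².
v = v₀ + at = 2.80 + (-1)(2) = 0.800 m/s
Δx = v₀t + ½at² = 2.80·2 + 0.5·-1·2² = 3.60 m

Phase 4 (constant speed): v₀ = 0.800 m/s, a = 0 m/s².
Constant speed: t = d/v = 10/0.800 = 12.5 s
Final speed = 0.800 m/s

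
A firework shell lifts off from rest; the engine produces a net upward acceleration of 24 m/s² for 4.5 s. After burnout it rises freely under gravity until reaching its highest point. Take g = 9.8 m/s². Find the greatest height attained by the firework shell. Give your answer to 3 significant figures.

Phase 1 (powered ascent): v₀ = 0 m/s, a = 24 m/s².
v = v₀ + at = 0 + (24)(4.5) = 108 m/s
Δx = v₀t + ½at² = 0·4.5 + 0.5·24·4.5² = 243 m

Phase 2 (coasting upward): v₀ = 108 m/s, a = -9.8 m/s².
v = v₀ + at → t = (0 − 108) / -9.8 = 11.0 s
v² = v₀² + 2aΔx → Δx = (0² − 108²)/(2·-9.8) = 595 m
Maximum height = 243 + 595 = 838 m

838 m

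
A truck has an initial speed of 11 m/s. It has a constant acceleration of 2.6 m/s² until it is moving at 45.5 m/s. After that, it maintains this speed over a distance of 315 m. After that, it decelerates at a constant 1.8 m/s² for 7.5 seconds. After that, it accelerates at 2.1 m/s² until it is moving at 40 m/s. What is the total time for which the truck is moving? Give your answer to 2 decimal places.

31.50 s

Phase 1 (accelerating): v₀ = 11.0 m/s, a = 2.6 m/s².
v = v₀ + at → t = (45.5 − 11.0) / 2.6 = 13.3 s
v² = v₀² + 2aΔx → Δx = (45.5² − 11.0²)/(2·2.6) = 375 m

Phase 2 (constant speed): v₀ = 45.5 m/s, a = 0 m/s².
Constant speed: t = d/v = 315/45.5 = 6.92 s

Phase 3 (decelerating): v₀ = 45.5 m/s, a = -1.8 m/s².
v = v₀ + at = 45.5 + (-1.8)(7.5) = 32.0 m/s
Δx = v₀t + ½at² = 45.5·7.5 + 0.5·-1.8·7.5² = 291 m

Phase 4 (accelerating): v₀ = 32.0 m/s, a = 2.1 m/s².
v = v₀ + at → t = (40 − 32.0) / 2.1 = 3.81 s
v² = v₀² + 2aΔx → Δx = (40² − 32.0²)/(2·2.1) = 137 m
Total time = 13.3 + 6.92 + 7.50 + 3.81 = 31.5 s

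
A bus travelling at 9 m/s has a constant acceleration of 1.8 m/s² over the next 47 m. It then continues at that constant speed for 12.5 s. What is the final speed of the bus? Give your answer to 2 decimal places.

15.82 m/s

Phase 1 (accelerating): v₀ = 9.00 m/s, a = 1.8 m/s².
v² = v₀² + 2aΔx = 9.00² + 2·1.8·47 = 250 → v = 15.8 m/s
t = (v − v₀)/a = (15.8 − 9.00)/1.8 = 3.79 s

Phase 2 (constant speed): v₀ = 15.8 m/s, a = 0 m/s².
v = v₀ + at = 15.8 + (0)(12.5) = 15.8 m/s
Δx = v₀t + ½at² = 15.8·12.5 + 0.5·0·12.5² = 198 m
Final speed = 15.8 m/s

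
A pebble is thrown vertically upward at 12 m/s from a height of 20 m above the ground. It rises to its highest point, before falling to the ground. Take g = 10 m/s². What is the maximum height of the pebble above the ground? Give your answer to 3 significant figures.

27.2 m

Phase 1 (rising): v₀ = 12.0 m/s, a = -10 m/s².
v = v₀ + at → t = (0 − 12.0) / -10 = 1.20 s
v² = v₀² + 2aΔx → Δx = (0² − 12.0²)/(2·-10) = 7.20 m
Maximum height = 20 + 7.20 = 27.2 m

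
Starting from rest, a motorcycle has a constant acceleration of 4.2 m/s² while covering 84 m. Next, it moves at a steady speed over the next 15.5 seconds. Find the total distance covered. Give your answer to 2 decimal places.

495.73 m

Phase 1 (accelerating): v₀ = 0 m/s, a = 4.2 m/s².
v² = v₀² + 2aΔx = 0² + 2·4.2·84 = 706 → v = 26.6 m/s
t = (v − v₀)/a = (26.6 − 0)/4.2 = 6.32 s

Phase 2 (constant speed): v₀ = 26.6 m/s, a = 0 m/s².
v = v₀ + at = 26.6 + (0)(15.5) = 26.6 m/s
Δx = v₀t + ½at² = 26.6·15.5 + 0.5·0·15.5² = 412 m
Total distance = 84.0 + 412 = 496 m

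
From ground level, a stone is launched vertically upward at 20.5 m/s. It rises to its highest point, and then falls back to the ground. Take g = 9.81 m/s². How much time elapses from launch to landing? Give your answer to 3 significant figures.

Phase 1 (rising): v₀ = 20.5 m/s, a = -9.81 m/s².
v = v₀ + at → t = (0 − 20.5) / -9.81 = 2.09 s
v² = v₀² + 2aΔx → Δx = (0² − 20.5²)/(2·-9.81) = 21.4 m

Phase 2 (falling): v₀ = 0 m/s, a = -9.81 m/s².
Falls 21.4 m from rest: t = √(2·21.4/9.81) = 2.09 s; v = g·t = 20.5 m/s.
Total time = 2.09 + 2.09 = 4.18 s

4.18 s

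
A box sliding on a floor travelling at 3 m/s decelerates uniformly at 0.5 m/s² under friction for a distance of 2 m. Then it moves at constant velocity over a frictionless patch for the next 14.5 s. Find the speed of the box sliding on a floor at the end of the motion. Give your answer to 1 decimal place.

Phase 1 (decelerating): v₀ = 3.00 m/s, a = -0.5 m/s².
v² = v₀² + 2aΔx = 3.00² + 2·-0.5·2 = 7.00 → v = 2.65 m/s
t = (v − v₀)/a = (2.65 − 3.00)/-0.5 = 0.708 s

Phase 2 (constant speed): v₀ = 2.65 m/s, a = 0 m/s².
v = v₀ + at = 2.65 + (0)(14.5) = 2.65 m/s
Δx = v₀t + ½at² = 2.65·14.5 + 0.5·0·14.5² = 38.4 m
Final speed = 2.65 m/s

2.6 m/s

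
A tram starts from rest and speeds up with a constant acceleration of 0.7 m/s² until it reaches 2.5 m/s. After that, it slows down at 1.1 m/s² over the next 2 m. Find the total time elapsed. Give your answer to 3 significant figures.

Phase 1 (accelerating): v₀ = 0 m/s, a = 0.7 m/s².
v = v₀ + at → t = (2.5 − 0) / 0.7 = 3.57 s
v² = v₀² + 2aΔx → Δx = (2.5² − 0²)/(2·0.7) = 4.46 m

Phase 2 (decelerating): v₀ = 2.50 m/s, a = -1.1 m/s².
v² = v₀² + 2aΔx = 2.50² + 2·-1.1·2 = 1.85 → v = 1.36 m/s
t = (v − v₀)/a = (1.36 − 2.50)/-1.1 = 1.04 s
Total time = 3.57 + 1.04 = 4.61 s

4.61 s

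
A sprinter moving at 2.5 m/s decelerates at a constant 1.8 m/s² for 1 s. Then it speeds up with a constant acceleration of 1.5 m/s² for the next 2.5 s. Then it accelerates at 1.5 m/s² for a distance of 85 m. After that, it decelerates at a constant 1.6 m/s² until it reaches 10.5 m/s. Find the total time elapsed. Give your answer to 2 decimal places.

Phase 1 (decelerating): v₀ = 2.50 m/s, a = -1.8 m/s².
v = v₀ + at = 2.50 + (-1.8)(1) = 0.700 m/s
Δx = v₀t + ½at² = 2.50·1 + 0.5·-1.8·1² = 1.60 m

Phase 2 (accelerating): v₀ = 0.700 m/s, a = 1.5 m/s².
v = v₀ + at = 0.700 + (1.5)(2.5) = 4.45 m/s
Δx = v₀t + ½at² = 0.700·2.5 + 0.5·1.5·2.5² = 6.44 m

Phase 3 (accelerating): v₀ = 4.45 m/s, a = 1.5 m/s².
v² = v₀² + 2aΔx = 4.45² + 2·1.5·85 = 275 → v = 16.6 m/s
t = (v − v₀)/a = (16.6 − 4.45)/1.5 = 8.08 s

Phase 4 (decelerating): v₀ = 16.6 m/s, a = -1.6 m/s².
v = v₀ + at → t = (10.5 − 16.6) / -1.6 = 3.80 s
v² = v₀² + 2aΔx → Δx = (10.5² − 16.6²)/(2·-1.6) = 51.4 m
Total time = 1.00 + 2.50 + 8.08 + 3.80 = 15.4 s

15.38 s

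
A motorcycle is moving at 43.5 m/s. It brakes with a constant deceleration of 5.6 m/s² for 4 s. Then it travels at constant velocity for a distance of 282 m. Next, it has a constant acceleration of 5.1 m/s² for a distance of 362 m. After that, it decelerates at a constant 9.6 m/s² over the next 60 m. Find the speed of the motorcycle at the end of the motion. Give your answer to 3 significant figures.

Phase 1 (decelerating): v₀ = 43.5 m/s, a = -5.6 m/s².
v = v₀ + at = 43.5 + (-5.6)(4) = 21.1 m/s
Δx = v₀t + ½at² = 43.5·4 + 0.5·-5.6·4² = 129 m

Phase 2 (constant speed): v₀ = 21.1 m/s, a = 0 m/s².
Constant speed: t = d/v = 282/21.1 = 13.4 s

Phase 3 (accelerating): v₀ = 21.1 m/s, a = 5.1 m/s².
v² = v₀² + 2aΔx = 21.1² + 2·5.1·362 = 4140 → v = 64.3 m/s
t = (v − v₀)/a = (64.3 − 21.1)/5.1 = 8.48 s

Phase 4 (decelerating): v₀ = 64.3 m/s, a = -9.6 m/s².
v² = v₀² + 2aΔx = 64.3² + 2·-9.6·60 = 2990 → v = 54.6 m/s
t = (v − v₀)/a = (54.6 − 64.3)/-9.6 = 1.01 s
Final speed = 54.6 m/s

54.6 m/s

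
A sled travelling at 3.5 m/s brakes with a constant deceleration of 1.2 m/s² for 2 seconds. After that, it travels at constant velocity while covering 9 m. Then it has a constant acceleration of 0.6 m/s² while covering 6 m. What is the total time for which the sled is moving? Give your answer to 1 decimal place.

13.2 s

Phase 1 (decelerating): v₀ = 3.50 m/s, a = -1.2 m/s².
v = v₀ + at = 3.50 + (-1.2)(2) = 1.10 m/s
Δx = v₀t + ½at² = 3.50·2 + 0.5·-1.2·2² = 4.60 m

Phase 2 (constant speed): v₀ = 1.10 m/s, a = 0 m/s².
Constant speed: t = d/v = 9/1.10 = 8.18 s

Phase 3 (accelerating): v₀ = 1.10 m/s, a = 0.6 m/s².
v² = v₀² + 2aΔx = 1.10² + 2·0.6·6 = 8.41 → v = 2.90 m/s
t = (v − v₀)/a = (2.90 − 1.10)/0.6 = 3.00 s
Total time = 2.00 + 8.18 + 3.00 = 13.2 s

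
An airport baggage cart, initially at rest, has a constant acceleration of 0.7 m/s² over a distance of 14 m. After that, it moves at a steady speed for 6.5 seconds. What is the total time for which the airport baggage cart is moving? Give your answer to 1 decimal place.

12.8 s

Phase 1 (accelerating): v₀ = 0 m/s, a = 0.7 m/s².
v² = v₀² + 2aΔx = 0² + 2·0.7·14 = 19.6 → v = 4.43 m/s
t = (v − v₀)/a = (4.43 − 0)/0.7 = 6.32 s

Phase 2 (constant speed): v₀ = 4.43 m/s, a = 0 m/s².
v = v₀ + at = 4.43 + (0)(6.5) = 4.43 m/s
Δx = v₀t + ½at² = 4.43·6.5 + 0.5·0·6.5² = 28.8 m
Total time = 6.32 + 6.50 = 12.8 s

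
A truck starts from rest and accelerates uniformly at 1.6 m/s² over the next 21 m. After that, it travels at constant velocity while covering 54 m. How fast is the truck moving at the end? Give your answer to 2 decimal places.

8.20 m/s

Phase 1 (accelerating): v₀ = 0 m/s, a = 1.6 m/s².
v² = v₀² + 2aΔx = 0² + 2·1.6·21 = 67.2 → v = 8.20 m/s
t = (v − v₀)/a = (8.20 − 0)/1.6 = 5.12 s

Phase 2 (constant speed): v₀ = 8.20 m/s, a = 0 m/s².
Constant speed: t = d/v = 54/8.20 = 6.59 s
Final speed = 8.20 m/s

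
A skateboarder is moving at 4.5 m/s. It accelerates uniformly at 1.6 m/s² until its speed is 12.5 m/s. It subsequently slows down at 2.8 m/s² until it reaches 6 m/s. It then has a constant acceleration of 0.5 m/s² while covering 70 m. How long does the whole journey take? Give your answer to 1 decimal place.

Phase 1 (accelerating): v₀ = 4.50 m/s, a = 1.6 m/s².
v = v₀ + at → t = (12.5 − 4.50) / 1.6 = 5.00 s
v² = v₀² + 2aΔx → Δx = (12.5² − 4.50²)/(2·1.6) = 42.5 m

Phase 2 (decelerating): v₀ = 12.5 m/s, a = -2.8 m/s².
v = v₀ + at → t = (6 − 12.5) / -2.8 = 2.32 s
v² = v₀² + 2aΔx → Δx = (6² − 12.5²)/(2·-2.8) = 21.5 m

Phase 3 (accelerating): v₀ = 6.00 m/s, a = 0.5 m/s².
v² = v₀² + 2aΔx = 6.00² + 2·0.5·70 = 106 → v = 10.3 m/s
t = (v − v₀)/a = (10.3 − 6.00)/0.5 = 8.59 s
Total time = 5.00 + 2.32 + 8.59 = 15.9 s

15.9 s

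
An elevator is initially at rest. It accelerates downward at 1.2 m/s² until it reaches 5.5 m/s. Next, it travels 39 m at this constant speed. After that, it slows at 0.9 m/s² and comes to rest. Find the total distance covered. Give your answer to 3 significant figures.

Phase 1 (accelerating): v₀ = 0 m/s, a = 1.2 m/s².
v = v₀ + at → t = (5.5 − 0) / 1.2 = 4.58 s
v² = v₀² + 2aΔx → Δx = (5.5² − 0²)/(2·1.2) = 12.6 m

Phase 2 (constant speed): v₀ = 5.50 m/s, a = 0 m/s².
Constant speed: t = d/v = 39/5.50 = 7.09 s

Phase 3 (decelerating): v₀ = 5.50 m/s, a = -0.9 m/s².
v = v₀ + at → t = (0 − 5.50) / -0.9 = 6.11 s
v² = v₀² + 2aΔx → Δx = (0² − 5.50²)/(2·-0.9) = 16.8 m
Total distance = 12.6 + 39.0 + 16.8 = 68.4 m

68.4 m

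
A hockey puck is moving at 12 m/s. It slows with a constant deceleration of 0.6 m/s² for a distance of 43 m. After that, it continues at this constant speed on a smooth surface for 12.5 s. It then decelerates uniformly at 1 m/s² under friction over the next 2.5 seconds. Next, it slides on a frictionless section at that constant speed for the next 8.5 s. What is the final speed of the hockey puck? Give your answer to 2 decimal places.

Phase 1 (decelerating): v₀ = 12.0 m/s, a = -0.6 m/s².
v² = v₀² + 2aΔx = 12.0² + 2·-0.6·43 = 92.4 → v = 9.61 m/s
t = (v − v₀)/a = (9.61 − 12.0)/-0.6 = 3.98 s

Phase 2 (constant speed): v₀ = 9.61 m/s, a = 0 m/s².
v = v₀ + at = 9.61 + (0)(12.5) = 9.61 m/s
Δx = v₀t + ½at² = 9.61·12.5 + 0.5·0·12.5² = 120 m

Phase 3 (decelerating): v₀ = 9.61 m/s, a = -1 m/s².
v = v₀ + at = 9.61 + (-1)(2.5) = 7.11 m/s
Δx = v₀t + ½at² = 9.61·2.5 + 0.5·-1·2.5² = 20.9 m

Phase 4 (constant speed): v₀ = 7.11 m/s, a = 0 m/s².
v = v₀ + at = 7.11 + (0)(8.5) = 7.11 m/s
Δx = v₀t + ½at² = 7.11·8.5 + 0.5·0·8.5² = 60.5 m
Final speed = 7.11 m/s

7.11 m/s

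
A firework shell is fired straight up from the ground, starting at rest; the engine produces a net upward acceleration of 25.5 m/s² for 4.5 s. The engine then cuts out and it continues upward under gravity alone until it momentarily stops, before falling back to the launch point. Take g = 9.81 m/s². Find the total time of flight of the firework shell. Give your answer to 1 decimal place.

30.0 s

Phase 1 (powered ascent): v₀ = 0 m/s, a = 25.5 m/s².
v = v₀ + at = 0 + (25.5)(4.5) = 115 m/s
Δx = v₀t + ½at² = 0·4.5 + 0.5·25.5·4.5² = 258 m

Phase 2 (coasting upward): v₀ = 115 m/s, a = -9.81 m/s².
v = v₀ + at → t = (0 − 115) / -9.81 = 11.7 s
v² = v₀² + 2aΔx → Δx = (0² − 115²)/(2·-9.81) = 671 m

Phase 3 (free fall): v₀ = 0 m/s, a = -9.81 m/s².
Falls 929 m from rest: t = √(2·929/9.81) = 13.8 s; v = g·t = 135 m/s.
Total time = 4.50 + 11.7 + 13.8 = 30.0 s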